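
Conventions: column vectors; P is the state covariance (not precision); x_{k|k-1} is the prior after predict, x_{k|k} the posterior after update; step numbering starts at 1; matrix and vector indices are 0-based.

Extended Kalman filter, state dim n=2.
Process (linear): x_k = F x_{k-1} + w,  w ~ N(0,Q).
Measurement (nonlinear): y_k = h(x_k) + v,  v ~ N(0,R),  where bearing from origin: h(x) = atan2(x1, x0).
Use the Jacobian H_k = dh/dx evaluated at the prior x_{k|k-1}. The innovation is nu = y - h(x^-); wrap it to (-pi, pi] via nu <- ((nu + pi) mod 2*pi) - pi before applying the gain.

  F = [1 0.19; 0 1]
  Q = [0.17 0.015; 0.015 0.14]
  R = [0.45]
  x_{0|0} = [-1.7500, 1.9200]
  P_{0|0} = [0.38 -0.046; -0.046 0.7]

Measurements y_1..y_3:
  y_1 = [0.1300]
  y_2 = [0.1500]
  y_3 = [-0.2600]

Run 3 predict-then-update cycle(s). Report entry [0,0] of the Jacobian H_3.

step 1: x^-=[-1.3852, 1.9200]  P^-=[0.5578 0.1020; 0.1020 0.8400]  H_jac=[-0.3425 -0.2471]  S=[0.5840]  K=[-0.3703; -0.4153]  nu=[-2.0658]  x^+=[-0.6202, 2.7779]  P^+=[0.4777 0.0122; 0.0122 0.7393]
step 2: x^-=[-0.0924, 2.7779]  P^-=[0.6790 0.1677; 0.1677 0.8793]  H_jac=[-0.3596 -0.0120]  S=[0.5394]  K=[-0.4564; -0.1313]  nu=[-1.4541]  x^+=[0.5712, 2.9687]  P^+=[0.5667 0.1353; 0.1353 0.8700]
step 3: x^-=[1.1353, 2.9687]  P^-=[0.8195 0.3156; 0.3156 1.0100]  H_jac=[-0.2939 0.1124]  S=[0.5127]  K=[-0.4005; 0.0405]  nu=[-1.4655]  x^+=[1.7223, 2.9094]  P^+=[0.7372 0.3239; 0.3239 1.0092]

H_jac[0,0] = -0.2939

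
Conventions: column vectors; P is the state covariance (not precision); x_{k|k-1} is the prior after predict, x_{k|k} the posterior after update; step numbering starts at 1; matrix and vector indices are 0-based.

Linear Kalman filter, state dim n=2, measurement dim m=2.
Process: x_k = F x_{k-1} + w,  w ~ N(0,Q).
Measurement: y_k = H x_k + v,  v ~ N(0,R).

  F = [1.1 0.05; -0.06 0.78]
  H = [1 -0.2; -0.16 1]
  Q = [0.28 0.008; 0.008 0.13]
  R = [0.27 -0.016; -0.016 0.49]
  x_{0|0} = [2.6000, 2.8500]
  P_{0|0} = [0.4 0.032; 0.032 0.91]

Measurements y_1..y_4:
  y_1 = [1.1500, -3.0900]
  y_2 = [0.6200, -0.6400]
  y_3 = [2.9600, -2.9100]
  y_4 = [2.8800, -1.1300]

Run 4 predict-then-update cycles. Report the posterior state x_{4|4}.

step 1: x^-=[3.0025, 2.0670]  P^-=[0.7698 0.0445; 0.0445 0.6821]  S=[1.0493 -0.2297; -0.2297 1.1776]  K=[0.7422 0.0779; 0.0395 0.5809]  nu=[-1.4391, -4.6766]  x^+=[1.5699, -0.7065]  P^+=[0.2112 0.0601; 0.0601 0.2936]
step 2: x^-=[1.6915, -0.6453]  P^-=[0.5429 0.0569; 0.0569 0.3038]  S=[0.8023 -0.1049; -0.1049 0.7895]  K=[0.6692 0.0510; 0.0448 0.3792]  nu=[-1.2006, 0.2759]  x^+=[0.9022, -0.5944]  P^+=[0.1887 0.0445; 0.0445 0.1922]
step 3: x^-=[0.9627, -0.5178]  P^-=[0.5138 0.0411; 0.0411 0.2435]  S=[0.7771 -0.1045; -0.1045 0.7335]  K=[0.6556 0.0373; 0.0343 0.3279]  nu=[1.8937, -2.2382]  x^+=[2.1207, -1.1867]  P^+=[0.1839 0.0372; 0.0372 0.1661]
step 4: x^-=[2.2734, -1.0528]  P^-=[0.5070 0.0342; 0.0342 0.2282]  S=[0.7724 -0.1075; -0.1075 0.7203]  K=[0.6520 0.0321; 0.0288 0.3135]  nu=[0.3960, 0.2866]  x^+=[2.5408, -0.9516]  P^+=[0.1824 0.0345; 0.0345 0.1587]

x_post = [2.5408, -0.9516]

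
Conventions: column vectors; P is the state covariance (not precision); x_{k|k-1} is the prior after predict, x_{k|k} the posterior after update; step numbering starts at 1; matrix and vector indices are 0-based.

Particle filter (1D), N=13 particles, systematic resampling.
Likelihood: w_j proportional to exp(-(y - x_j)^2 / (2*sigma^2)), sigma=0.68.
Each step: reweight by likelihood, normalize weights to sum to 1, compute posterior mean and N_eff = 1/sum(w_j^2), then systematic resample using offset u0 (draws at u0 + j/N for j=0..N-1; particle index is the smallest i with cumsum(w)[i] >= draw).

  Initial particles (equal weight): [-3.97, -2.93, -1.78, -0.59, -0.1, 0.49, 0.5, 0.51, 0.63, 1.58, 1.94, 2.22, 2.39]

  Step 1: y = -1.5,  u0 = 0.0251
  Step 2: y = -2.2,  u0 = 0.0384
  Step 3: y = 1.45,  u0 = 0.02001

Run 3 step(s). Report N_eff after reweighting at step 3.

step 1: w=[0.0008, 0.0683, 0.5723, 0.2544, 0.0748, 0.0086, 0.0082, 0.0079, 0.0046, 0.0000, 0.0000, 0.0000, 0.0000]  mean=-1.3643  Neff=2.4831  idx=[1, 2, 2, 2, 2, 2, 2, 2, 2, 3, 3, 3, 4]
step 2: w=[0.0763, 0.1122, 0.1122, 0.1122, 0.1122, 0.1122, 0.1122, 0.1122, 0.1122, 0.0082, 0.0082, 0.0082, 0.0012]  mean=-1.8364  Neff=9.3642  idx=[0, 1, 2, 2, 3, 4, 4, 5, 6, 6, 7, 8, 8]
step 3: w=[0.0000, 0.0833, 0.0833, 0.0833, 0.0833, 0.0833, 0.0833, 0.0833, 0.0833, 0.0833, 0.0833, 0.0833, 0.0833]  mean=-1.7800  Neff=12.0002  idx=[1, 2, 3, 4, 4, 5, 6, 7, 8, 9, 10, 11, 12]

N_eff = 12.0002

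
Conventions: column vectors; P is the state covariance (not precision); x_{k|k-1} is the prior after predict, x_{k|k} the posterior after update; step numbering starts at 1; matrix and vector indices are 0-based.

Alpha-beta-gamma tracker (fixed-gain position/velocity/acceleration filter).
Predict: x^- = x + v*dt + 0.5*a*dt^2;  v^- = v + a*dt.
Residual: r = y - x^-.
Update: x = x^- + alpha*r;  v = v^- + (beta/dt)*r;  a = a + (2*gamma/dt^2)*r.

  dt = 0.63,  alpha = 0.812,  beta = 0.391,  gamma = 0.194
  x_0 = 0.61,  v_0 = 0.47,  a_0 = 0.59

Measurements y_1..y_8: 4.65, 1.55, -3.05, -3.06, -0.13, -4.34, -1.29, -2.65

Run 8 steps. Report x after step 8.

step 1: x_pred=1.0232  r=3.6268  x^+=3.9682  v^+=3.0926  a^+=4.1355
step 2: x_pred=6.7372  r=-5.1872  x^+=2.5252  v^+=2.4786  a^+=-0.9354
step 3: x_pred=3.9011  r=-6.9511  x^+=-1.7432  v^+=-2.4248  a^+=-7.7306
step 4: x_pred=-4.8049  r=1.7449  x^+=-3.3880  v^+=-6.2121  a^+=-6.0248
step 5: x_pred=-8.4973  r=8.3673  x^+=-1.7031  v^+=-4.8147  a^+=2.1549
step 6: x_pred=-4.3087  r=-0.0313  x^+=-4.3341  v^+=-3.4766  a^+=2.1242
step 7: x_pred=-6.1028  r=4.8128  x^+=-2.1948  v^+=0.8487  a^+=6.8291
step 8: x_pred=-0.3049  r=-2.3451  x^+=-2.2091  v^+=3.6956  a^+=4.5366

x_post = -2.2091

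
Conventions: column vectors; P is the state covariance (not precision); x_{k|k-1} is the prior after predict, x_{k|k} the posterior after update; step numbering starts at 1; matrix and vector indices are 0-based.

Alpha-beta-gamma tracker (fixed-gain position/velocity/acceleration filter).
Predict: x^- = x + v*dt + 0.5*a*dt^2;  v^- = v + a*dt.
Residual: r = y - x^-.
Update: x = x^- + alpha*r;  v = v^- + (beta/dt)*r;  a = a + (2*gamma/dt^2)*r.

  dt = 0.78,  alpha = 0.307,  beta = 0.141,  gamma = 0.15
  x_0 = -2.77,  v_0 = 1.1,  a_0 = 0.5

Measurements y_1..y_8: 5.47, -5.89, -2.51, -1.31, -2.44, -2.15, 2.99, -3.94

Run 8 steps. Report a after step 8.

step 1: x_pred=-1.7599  r=7.2299  x^+=0.4597  v^+=2.7969  a^+=4.0650
step 2: x_pred=3.8779  r=-9.7679  x^+=0.8791  v^+=4.2019  a^+=-0.7515
step 3: x_pred=3.9281  r=-6.4381  x^+=1.9516  v^+=2.4520  a^+=-3.9261
step 4: x_pred=2.6698  r=-3.9798  x^+=1.4480  v^+=-1.3298  a^+=-5.8885
step 5: x_pred=-1.3805  r=-1.0595  x^+=-1.7057  v^+=-6.1143  a^+=-6.4109
step 6: x_pred=-8.4251  r=6.2751  x^+=-6.4987  v^+=-9.9805  a^+=-3.3167
step 7: x_pred=-15.2924  r=18.2824  x^+=-9.6797  v^+=-9.2626  a^+=5.6983
step 8: x_pred=-15.1711  r=11.2311  x^+=-11.7232  v^+=-2.7877  a^+=11.2363

a_post = 11.2363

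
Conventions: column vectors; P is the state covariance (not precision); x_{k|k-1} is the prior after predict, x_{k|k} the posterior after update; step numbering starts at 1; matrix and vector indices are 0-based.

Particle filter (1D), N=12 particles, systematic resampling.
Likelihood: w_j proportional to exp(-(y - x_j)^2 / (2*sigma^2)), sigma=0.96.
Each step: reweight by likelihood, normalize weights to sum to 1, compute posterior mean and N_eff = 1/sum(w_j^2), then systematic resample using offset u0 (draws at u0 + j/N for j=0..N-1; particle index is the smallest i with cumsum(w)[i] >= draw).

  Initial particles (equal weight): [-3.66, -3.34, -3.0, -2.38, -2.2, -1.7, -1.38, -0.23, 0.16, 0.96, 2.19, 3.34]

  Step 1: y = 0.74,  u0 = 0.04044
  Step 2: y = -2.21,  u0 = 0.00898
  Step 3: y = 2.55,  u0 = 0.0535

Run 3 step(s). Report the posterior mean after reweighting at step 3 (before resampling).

step 1: w=[0.0000, 0.0000, 0.0002, 0.0018, 0.0032, 0.0137, 0.0302, 0.2074, 0.2879, 0.3365, 0.1104, 0.0088]  mean=0.5160  Neff=3.9603  idx=[6, 7, 7, 8, 8, 8, 8, 9, 9, 9, 9, 10]
step 2: w=[0.6070, 0.1051, 0.1051, 0.0419, 0.0419, 0.0419, 0.0419, 0.0038, 0.0038, 0.0038, 0.0038, 0.0000]  mean=-0.8447  Neff=2.5148  idx=[0, 0, 0, 0, 0, 0, 0, 0, 1, 2, 3, 5]
step 3: w=[0.0019, 0.0019, 0.0019, 0.0019, 0.0019, 0.0019, 0.0019, 0.0019, 0.1236, 0.1236, 0.3689, 0.3689]  mean=0.0405  Neff=3.3027  idx=[8, 8, 9, 10, 10, 10, 10, 11, 11, 11, 11, 11]

post_mean = 0.0405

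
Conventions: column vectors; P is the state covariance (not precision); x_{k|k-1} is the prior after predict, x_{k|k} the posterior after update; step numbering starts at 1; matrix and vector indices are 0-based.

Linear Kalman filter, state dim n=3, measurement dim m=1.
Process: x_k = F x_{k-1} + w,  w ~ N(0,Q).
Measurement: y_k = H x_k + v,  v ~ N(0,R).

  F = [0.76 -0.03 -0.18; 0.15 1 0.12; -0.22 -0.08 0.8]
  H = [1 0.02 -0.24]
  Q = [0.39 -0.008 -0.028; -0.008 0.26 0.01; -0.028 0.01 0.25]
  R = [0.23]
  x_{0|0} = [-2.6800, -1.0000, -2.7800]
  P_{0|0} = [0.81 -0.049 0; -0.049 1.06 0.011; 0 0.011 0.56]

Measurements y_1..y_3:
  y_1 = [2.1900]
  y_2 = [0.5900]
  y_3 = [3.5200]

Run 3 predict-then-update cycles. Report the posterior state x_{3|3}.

step 1: x^-=[-1.5064, -1.7356, -1.5544]  P^-=[0.8793 0.0014 -0.2390; 0.0014 1.3342 -0.0277; -0.2390 -0.0277 0.6513]  S=[1.2624]  K=[0.7420; 0.0275; -0.3136]  nu=[3.3581]  x^+=[0.9853, -1.6432, -2.6074]  P^+=[0.1843 -0.0244 0.0547; -0.0244 1.3333 -0.0168; 0.0547 -0.0168 0.5271]
step 2: x^-=[1.2674, -1.8083, -2.1712]  P^-=[0.5007 -0.0502 -0.0946; -0.0502 1.5956 -0.0547; -0.0946 -0.0547 0.5868]  S=[0.8090]  K=[0.6457; -0.0064; -0.2924]  nu=[-1.1624]  x^+=[0.5169, -1.8009, -1.8314]  P^+=[0.1634 -0.0469 0.0581; -0.0469 1.5956 -0.0562; 0.0581 -0.0562 0.5177]
step 3: x^-=[0.7765, -1.9431, -1.4347]  P^-=[0.4882 -0.0698 -0.0853; -0.0698 1.8413 -0.1014; -0.0853 -0.1014 0.5845]  S=[0.7918]  K=[0.6407; -0.0109; -0.2875]  nu=[2.4380]  x^+=[2.3386, -1.9696, -2.1357]  P^+=[0.1632 -0.0643 0.0605; -0.0643 1.8412 -0.1039; 0.0605 -0.1039 0.5191]

x_post = [2.3386, -1.9696, -2.1357]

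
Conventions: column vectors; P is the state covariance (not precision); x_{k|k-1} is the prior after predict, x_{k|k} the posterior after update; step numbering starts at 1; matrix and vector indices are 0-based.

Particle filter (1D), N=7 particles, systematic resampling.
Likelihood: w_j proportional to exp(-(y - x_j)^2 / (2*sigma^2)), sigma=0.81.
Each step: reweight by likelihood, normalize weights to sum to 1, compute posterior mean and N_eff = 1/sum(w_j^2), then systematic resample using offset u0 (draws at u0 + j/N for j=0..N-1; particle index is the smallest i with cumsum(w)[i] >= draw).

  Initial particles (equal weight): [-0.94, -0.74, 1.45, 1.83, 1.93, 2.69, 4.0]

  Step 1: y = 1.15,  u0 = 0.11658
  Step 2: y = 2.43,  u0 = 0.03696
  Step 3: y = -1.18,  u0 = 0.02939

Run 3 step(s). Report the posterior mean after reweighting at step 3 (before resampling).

post_mean = 1.5487

step 1: w=[0.0141, 0.0259, 0.3686, 0.2775, 0.2483, 0.0648, 0.0008]  mean=1.6664  Neff=3.5772  idx=[2, 2, 2, 3, 4, 4, 5]
step 2: w=[0.1001, 0.1001, 0.1001, 0.1582, 0.1720, 0.1720, 0.1976]  mean=1.9203  Neff=6.5242  idx=[0, 1, 3, 4, 4, 5, 6]
step 3: w=[0.3899, 0.3899, 0.0761, 0.0478, 0.0478, 0.0478, 0.0008]  mean=1.5487  Neff=3.1581  idx=[0, 0, 0, 1, 1, 1, 3]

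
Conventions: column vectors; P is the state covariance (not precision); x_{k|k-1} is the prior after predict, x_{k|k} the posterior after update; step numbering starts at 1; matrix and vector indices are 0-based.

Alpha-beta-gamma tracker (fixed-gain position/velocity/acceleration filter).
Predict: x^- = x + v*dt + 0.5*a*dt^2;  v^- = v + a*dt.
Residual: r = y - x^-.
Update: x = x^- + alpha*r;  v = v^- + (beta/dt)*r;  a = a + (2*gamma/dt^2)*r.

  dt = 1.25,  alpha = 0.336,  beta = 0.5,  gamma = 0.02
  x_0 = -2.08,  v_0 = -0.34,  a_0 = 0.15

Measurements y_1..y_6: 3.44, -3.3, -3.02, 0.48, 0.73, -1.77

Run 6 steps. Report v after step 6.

step 1: x_pred=-2.3878  r=5.8278  x^+=-0.4297  v^+=2.1786  a^+=0.2992
step 2: x_pred=2.5274  r=-5.8274  x^+=0.5694  v^+=0.2217  a^+=0.1500
step 3: x_pred=0.9637  r=-3.9837  x^+=-0.3749  v^+=-1.1843  a^+=0.0480
step 4: x_pred=-1.8177  r=2.2977  x^+=-1.0457  v^+=-0.2052  a^+=0.1069
step 5: x_pred=-1.2186  r=1.9486  x^+=-0.5639  v^+=0.7079  a^+=0.1567
step 6: x_pred=0.4434  r=-2.2134  x^+=-0.3003  v^+=0.0184  a^+=0.1001

v_post = 0.0184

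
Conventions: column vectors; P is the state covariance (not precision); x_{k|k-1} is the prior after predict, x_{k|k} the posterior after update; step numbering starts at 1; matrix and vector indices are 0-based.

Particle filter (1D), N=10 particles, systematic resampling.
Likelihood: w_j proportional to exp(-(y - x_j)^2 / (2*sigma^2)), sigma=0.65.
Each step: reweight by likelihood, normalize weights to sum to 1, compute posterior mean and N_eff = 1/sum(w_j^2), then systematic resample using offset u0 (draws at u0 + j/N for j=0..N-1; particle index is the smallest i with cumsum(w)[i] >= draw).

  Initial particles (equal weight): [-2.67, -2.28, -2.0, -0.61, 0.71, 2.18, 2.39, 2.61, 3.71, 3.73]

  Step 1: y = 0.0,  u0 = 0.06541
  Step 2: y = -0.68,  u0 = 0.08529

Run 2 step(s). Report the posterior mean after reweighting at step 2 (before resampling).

post_mean = -0.4876

step 1: w=[0.0002, 0.0018, 0.0073, 0.5318, 0.4548, 0.0030, 0.0010, 0.0003, 0.0000, 0.0000]  mean=-0.0110  Neff=2.0420  idx=[3, 3, 3, 3, 3, 4, 4, 4, 4, 4]
step 2: w=[0.1815, 0.1815, 0.1815, 0.1815, 0.1815, 0.0185, 0.0185, 0.0185, 0.0185, 0.0185]  mean=-0.4876  Neff=6.0115  idx=[0, 1, 1, 2, 2, 3, 3, 4, 4, 9]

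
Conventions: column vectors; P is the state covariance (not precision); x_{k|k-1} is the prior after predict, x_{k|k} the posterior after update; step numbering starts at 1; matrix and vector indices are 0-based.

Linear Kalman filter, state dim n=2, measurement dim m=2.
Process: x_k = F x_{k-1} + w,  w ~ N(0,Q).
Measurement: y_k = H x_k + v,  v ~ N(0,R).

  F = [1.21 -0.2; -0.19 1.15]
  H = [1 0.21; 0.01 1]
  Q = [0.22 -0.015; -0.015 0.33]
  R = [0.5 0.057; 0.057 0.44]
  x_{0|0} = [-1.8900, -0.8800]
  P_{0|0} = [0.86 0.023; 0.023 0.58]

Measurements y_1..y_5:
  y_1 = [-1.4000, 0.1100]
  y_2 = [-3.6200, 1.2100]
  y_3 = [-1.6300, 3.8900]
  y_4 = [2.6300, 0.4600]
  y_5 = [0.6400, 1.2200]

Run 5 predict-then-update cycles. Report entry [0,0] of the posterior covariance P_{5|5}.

P_post[0,0] = 0.2810

step 1: x^-=[-2.1109, -0.6529]  P^-=[1.4912 -0.3132; -0.3132 1.1180]  S=[1.9089 -0.0072; -0.0072 1.5519]  K=[0.7460 -0.1888; -0.0384 0.7182]  nu=[0.8480, 0.7840]  x^+=[-1.6263, -0.1224]  P^+=[0.3715 -0.0443; -0.0443 0.3143]
step 2: x^-=[-1.9433, 0.1683]  P^-=[0.7979 -0.2360; -0.2360 0.7784]  S=[1.2332 -0.0080; -0.0080 1.2137]  K=[0.6057 -0.1838; -0.0546 0.6390]  nu=[-1.7120, 1.0611]  x^+=[-3.1754, 0.9399]  P^+=[0.3027 -0.0494; -0.0494 0.2785]
step 3: x^-=[-4.0302, 1.6842]  P^-=[0.6983 -0.2193; -0.2193 0.7309]  S=[1.1384 -0.0023; -0.0023 1.1666]  K=[0.5726 -0.1809; -0.0565 0.6245]  nu=[2.0465, 2.2461]  x^+=[-3.2646, 2.9713]  P^+=[0.2864 -0.0498; -0.0498 0.2721]
step 4: x^-=[-4.5445, 4.0372]  P^-=[0.6744 -0.2146; -0.2146 0.7219]  S=[1.1161 0.0003; 0.0003 1.1577]  K=[0.5639 -0.1797; -0.0566 0.6217]  nu=[6.3267, -3.5318]  x^+=[-0.3422, 1.4831]  P^+=[0.2822 -0.0497; -0.0497 0.2708]
step 5: x^-=[-0.7107, 1.7706]  P^-=[0.6680 -0.2133; -0.2133 0.7201]  S=[1.1102 0.0012; 0.0012 1.1559]  K=[0.5616 -0.1793; -0.0566 0.6212]  nu=[0.9789, -0.5435]  x^+=[-0.0636, 1.3776]  P^+=[0.2810 -0.0497; -0.0497 0.2706]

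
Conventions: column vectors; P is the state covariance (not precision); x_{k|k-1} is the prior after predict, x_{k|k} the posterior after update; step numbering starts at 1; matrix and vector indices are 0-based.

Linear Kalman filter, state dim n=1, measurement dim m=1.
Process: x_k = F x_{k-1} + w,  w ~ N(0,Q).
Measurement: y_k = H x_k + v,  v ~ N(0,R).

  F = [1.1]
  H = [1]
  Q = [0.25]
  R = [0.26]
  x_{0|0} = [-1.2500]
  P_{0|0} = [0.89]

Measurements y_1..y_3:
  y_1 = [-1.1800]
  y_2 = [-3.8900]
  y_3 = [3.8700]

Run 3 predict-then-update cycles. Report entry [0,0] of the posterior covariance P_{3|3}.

step 1: x^-=[-1.3750]  P^-=[1.3269]  S=[1.5869]  K=[0.8362]  nu=[0.1950]  x^+=[-1.2119]  P^+=[0.2174]
step 2: x^-=[-1.3331]  P^-=[0.5131]  S=[0.7731]  K=[0.6637]  nu=[-2.5569]  x^+=[-3.0301]  P^+=[0.1726]
step 3: x^-=[-3.3331]  P^-=[0.4588]  S=[0.7188]  K=[0.6383]  nu=[7.2031]  x^+=[1.2645]  P^+=[0.1660]

P_post[0,0] = 0.1660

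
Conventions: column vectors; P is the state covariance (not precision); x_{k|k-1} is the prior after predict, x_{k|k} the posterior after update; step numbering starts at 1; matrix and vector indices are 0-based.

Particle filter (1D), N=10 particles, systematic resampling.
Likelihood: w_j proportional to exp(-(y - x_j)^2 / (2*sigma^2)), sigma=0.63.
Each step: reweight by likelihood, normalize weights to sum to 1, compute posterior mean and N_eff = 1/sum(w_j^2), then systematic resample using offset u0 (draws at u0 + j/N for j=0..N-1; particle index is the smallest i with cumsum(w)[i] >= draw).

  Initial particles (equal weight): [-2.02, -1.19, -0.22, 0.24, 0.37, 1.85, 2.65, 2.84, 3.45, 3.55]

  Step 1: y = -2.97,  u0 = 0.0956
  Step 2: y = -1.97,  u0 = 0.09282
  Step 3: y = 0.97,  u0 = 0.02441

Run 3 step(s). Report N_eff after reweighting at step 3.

N_eff = 1.0840

step 1: w=[0.9453, 0.0544, 0.0002, 0.0000, 0.0000, 0.0000, 0.0000, 0.0000, 0.0000, 0.0000]  mean=-1.9744  Neff=1.1153  idx=[0, 0, 0, 0, 0, 0, 0, 0, 0, 1]
step 2: w=[0.1056, 0.1056, 0.1056, 0.1056, 0.1056, 0.1056, 0.1056, 0.1056, 0.1056, 0.0492]  mean=-1.9791  Neff=9.7217  idx=[0, 1, 2, 3, 4, 5, 6, 7, 8, 9]
step 3: w=[0.0044, 0.0044, 0.0044, 0.0044, 0.0044, 0.0044, 0.0044, 0.0044, 0.0044, 0.9604]  mean=-1.2229  Neff=1.0840  idx=[5, 9, 9, 9, 9, 9, 9, 9, 9, 9]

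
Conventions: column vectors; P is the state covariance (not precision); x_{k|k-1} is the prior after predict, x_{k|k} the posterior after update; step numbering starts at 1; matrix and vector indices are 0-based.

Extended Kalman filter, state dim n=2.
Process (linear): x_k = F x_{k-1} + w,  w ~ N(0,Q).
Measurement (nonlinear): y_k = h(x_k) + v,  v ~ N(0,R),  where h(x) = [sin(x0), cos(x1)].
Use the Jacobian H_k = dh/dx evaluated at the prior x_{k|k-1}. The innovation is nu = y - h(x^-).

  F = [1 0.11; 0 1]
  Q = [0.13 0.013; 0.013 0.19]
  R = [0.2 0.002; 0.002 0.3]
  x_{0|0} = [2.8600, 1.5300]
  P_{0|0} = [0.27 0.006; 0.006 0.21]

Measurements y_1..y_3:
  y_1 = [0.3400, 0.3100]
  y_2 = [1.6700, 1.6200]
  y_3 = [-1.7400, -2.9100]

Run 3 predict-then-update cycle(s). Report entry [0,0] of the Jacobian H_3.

H_jac[0,0] = -0.5573

step 1: x^-=[3.0283, 1.5300]  P^-=[0.4039 0.0421; 0.0421 0.4000]  H_jac=[-0.9936 0.0000; 0.0000 -0.9992]  S=[0.5987 0.0438; 0.0438 0.6993]  K=[-0.6689 -0.0183; -0.0282 -0.5697]  nu=[0.2269, 0.2692]  x^+=[2.8716, 1.3702]  P^+=[0.1347 0.0068; 0.0068 0.1711]
step 2: x^-=[3.0223, 1.3702]  P^-=[0.2683 0.0386; 0.0386 0.3611]  H_jac=[-0.9929 0.0000; 0.0000 -0.9800]  S=[0.4645 0.0396; 0.0396 0.6468]  K=[-0.5715 -0.0236; -0.0362 -0.5449]  nu=[1.5510, 1.4208]  x^+=[2.1025, 0.5399]  P^+=[0.1152 0.0084; 0.0084 0.1669]
step 3: x^-=[2.1619, 0.5399]  P^-=[0.2490 0.0397; 0.0397 0.3569]  H_jac=[-0.5573 0.0000; 0.0000 -0.5141]  S=[0.2773 0.0134; 0.0134 0.3943]  K=[-0.4987 -0.0349; -0.0575 -0.4633]  nu=[-2.5703, -3.7677]  x^+=[3.5751, 2.4335]  P^+=[0.1791 0.0223; 0.0223 0.2706]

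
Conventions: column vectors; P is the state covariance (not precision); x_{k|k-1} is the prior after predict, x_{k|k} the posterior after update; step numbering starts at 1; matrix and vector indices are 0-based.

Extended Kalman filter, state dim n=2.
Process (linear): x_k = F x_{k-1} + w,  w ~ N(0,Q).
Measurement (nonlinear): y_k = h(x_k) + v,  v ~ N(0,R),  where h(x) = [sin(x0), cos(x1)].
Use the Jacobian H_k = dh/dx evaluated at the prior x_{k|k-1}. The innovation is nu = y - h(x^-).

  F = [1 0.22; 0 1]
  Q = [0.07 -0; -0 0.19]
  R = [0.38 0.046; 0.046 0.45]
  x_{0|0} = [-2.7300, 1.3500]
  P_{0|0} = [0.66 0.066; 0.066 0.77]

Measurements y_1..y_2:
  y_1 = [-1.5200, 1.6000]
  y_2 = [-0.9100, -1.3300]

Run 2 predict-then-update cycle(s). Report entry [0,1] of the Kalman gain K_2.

step 1: x^-=[-2.4330, 1.3500]  P^-=[0.7963 0.2354; 0.2354 0.9600]  H_jac=[-0.7593 0.0000; 0.0000 -0.9757]  S=[0.8391 0.2204; 0.2204 1.3640]  K=[-0.7063 -0.0543; -0.0341 -0.6812]  nu=[-0.8692, 1.3810]  x^+=[-1.8940, 0.4388]  P^+=[0.3568 0.0583; 0.0583 0.3158]
step 2: x^-=[-1.7974, 0.4388]  P^-=[0.4677 0.1278; 0.1278 0.5058]  H_jac=[-0.2247 0.0000; 0.0000 -0.4249]  S=[0.4036 0.0582; 0.0582 0.5413]  K=[-0.2498 -0.0735; -0.0141 -0.3955]  nu=[0.0644, -2.2353]  x^+=[-1.6493, 1.3219]  P^+=[0.4375 0.1048; 0.1048 0.4204]

K[0,1] = -0.0735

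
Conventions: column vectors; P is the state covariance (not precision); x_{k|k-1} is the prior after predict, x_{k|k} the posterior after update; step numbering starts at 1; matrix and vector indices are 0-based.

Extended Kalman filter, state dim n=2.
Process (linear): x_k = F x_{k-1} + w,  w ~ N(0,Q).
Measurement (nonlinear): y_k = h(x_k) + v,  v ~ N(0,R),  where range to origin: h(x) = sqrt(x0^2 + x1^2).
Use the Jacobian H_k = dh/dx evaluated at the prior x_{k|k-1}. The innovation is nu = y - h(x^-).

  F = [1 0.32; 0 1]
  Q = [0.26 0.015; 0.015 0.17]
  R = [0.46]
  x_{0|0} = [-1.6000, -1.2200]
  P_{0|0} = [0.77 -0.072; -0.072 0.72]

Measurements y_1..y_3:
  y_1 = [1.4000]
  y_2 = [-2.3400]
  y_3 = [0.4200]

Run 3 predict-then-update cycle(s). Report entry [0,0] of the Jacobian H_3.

step 1: x^-=[-1.9904, -1.2200]  P^-=[1.0576 0.1734; 0.1734 0.8900]  H_jac=[-0.8526 -0.5226]  S=[1.6264]  K=[-0.6102; -0.3769]  nu=[-0.9345]  x^+=[-1.4202, -0.8678]  P^+=[0.4522 -0.2006; -0.2006 0.6590]
step 2: x^-=[-1.6979, -0.8678]  P^-=[0.6513 0.0253; 0.0253 0.8290]  H_jac=[-0.8904 -0.4551]  S=[1.1686]  K=[-0.5061; -0.3421]  nu=[-4.2468]  x^+=[0.4514, 0.5852]  P^+=[0.3519 -0.1771; -0.1771 0.6922]
step 3: x^-=[0.6387, 0.5852]  P^-=[0.5695 0.0595; 0.0595 0.8622]  H_jac=[0.7373 0.6755]  S=[1.2223]  K=[0.3764; 0.5124]  nu=[-0.4462]  x^+=[0.4707, 0.3565]  P^+=[0.3963 -0.1763; -0.1763 0.5413]

H_jac[0,0] = 0.7373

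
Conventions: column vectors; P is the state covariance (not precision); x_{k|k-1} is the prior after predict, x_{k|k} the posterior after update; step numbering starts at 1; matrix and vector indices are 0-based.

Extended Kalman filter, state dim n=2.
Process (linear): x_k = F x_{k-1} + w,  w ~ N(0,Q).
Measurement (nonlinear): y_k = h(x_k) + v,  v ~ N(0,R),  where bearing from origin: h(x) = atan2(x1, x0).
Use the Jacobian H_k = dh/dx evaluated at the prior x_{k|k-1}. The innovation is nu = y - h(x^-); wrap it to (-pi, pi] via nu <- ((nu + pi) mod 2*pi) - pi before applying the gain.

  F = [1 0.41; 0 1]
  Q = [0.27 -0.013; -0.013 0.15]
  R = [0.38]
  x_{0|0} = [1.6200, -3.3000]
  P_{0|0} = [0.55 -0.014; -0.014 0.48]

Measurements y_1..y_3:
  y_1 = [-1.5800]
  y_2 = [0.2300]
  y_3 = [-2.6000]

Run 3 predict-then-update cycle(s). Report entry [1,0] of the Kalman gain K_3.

step 1: x^-=[0.2670, -3.3000]  P^-=[0.8892 0.1698; 0.1698 0.6300]  H_jac=[0.3011 0.0244]  S=[0.4635]  K=[0.5865; 0.1434]  nu=[-0.0899]  x^+=[0.2142, -3.3129]  P^+=[0.7298 0.1308; 0.1308 0.6205]
step 2: x^-=[-1.1440, -3.3129]  P^-=[1.2113 0.3722; 0.3722 0.7705]  H_jac=[0.2697 -0.0931]  S=[0.4561]  K=[0.6403; 0.0628]  nu=[2.1333]  x^+=[0.2218, -3.1790]  P^+=[1.0244 0.3539; 0.3539 0.7687]
step 3: x^-=[-1.0815, -3.1790]  P^-=[1.7138 0.6560; 0.6560 0.9187]  H_jac=[0.2819 -0.0959]  S=[0.4892]  K=[0.8590; 0.1980]  nu=[-0.7013]  x^+=[-1.6840, -3.3178]  P^+=[1.3528 0.5728; 0.5728 0.8995]

K[1,0] = 0.1980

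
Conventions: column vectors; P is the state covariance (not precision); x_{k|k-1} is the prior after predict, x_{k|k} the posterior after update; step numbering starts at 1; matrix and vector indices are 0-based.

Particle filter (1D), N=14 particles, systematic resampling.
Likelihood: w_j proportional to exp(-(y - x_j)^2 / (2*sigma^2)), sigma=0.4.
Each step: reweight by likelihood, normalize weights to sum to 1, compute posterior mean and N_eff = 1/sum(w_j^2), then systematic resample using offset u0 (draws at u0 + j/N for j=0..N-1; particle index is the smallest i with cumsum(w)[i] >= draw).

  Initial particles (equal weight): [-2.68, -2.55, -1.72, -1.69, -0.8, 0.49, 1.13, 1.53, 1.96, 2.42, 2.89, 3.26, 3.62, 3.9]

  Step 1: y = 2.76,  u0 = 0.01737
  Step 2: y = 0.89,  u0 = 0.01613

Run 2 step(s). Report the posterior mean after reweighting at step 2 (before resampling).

step 1: w=[0.0000, 0.0000, 0.0000, 0.0000, 0.0000, 0.0000, 0.0001, 0.0037, 0.0572, 0.2948, 0.4013, 0.1937, 0.0419, 0.0073]  mean=2.8026  Neff=3.4424  idx=[8, 9, 9, 9, 9, 10, 10, 10, 10, 10, 10, 11, 11, 11]
step 2: w=[0.9124, 0.0217, 0.0217, 0.0217, 0.0217, 0.0001, 0.0001, 0.0001, 0.0001, 0.0001, 0.0001, 0.0000, 0.0000, 0.0000]  mean=2.0007  Neff=1.1986  idx=[0, 0, 0, 0, 0, 0, 0, 0, 0, 0, 0, 0, 0, 2]

post_mean = 2.0007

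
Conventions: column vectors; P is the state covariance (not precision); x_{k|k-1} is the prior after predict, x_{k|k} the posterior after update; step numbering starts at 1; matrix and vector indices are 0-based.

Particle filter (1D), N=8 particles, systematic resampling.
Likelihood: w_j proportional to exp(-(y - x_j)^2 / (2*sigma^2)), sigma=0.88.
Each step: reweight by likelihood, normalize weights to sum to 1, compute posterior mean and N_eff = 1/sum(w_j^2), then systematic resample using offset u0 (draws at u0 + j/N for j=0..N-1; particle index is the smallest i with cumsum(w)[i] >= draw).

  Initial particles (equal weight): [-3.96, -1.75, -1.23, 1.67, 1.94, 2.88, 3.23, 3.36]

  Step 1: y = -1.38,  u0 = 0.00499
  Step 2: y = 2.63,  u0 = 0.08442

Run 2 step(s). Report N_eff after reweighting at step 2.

step 1: w=[0.0071, 0.4773, 0.5139, 0.0013, 0.0004, 0.0000, 0.0000, 0.0000]  mean=-1.4925  Neff=2.0327  idx=[0, 1, 1, 1, 2, 2, 2, 2]
step 2: w=[0.0000, 0.0150, 0.0150, 0.0150, 0.2387, 0.2387, 0.2387, 0.2387]  mean=-1.2534  Neff=4.3732  idx=[4, 4, 5, 5, 6, 6, 7, 7]

N_eff = 4.3732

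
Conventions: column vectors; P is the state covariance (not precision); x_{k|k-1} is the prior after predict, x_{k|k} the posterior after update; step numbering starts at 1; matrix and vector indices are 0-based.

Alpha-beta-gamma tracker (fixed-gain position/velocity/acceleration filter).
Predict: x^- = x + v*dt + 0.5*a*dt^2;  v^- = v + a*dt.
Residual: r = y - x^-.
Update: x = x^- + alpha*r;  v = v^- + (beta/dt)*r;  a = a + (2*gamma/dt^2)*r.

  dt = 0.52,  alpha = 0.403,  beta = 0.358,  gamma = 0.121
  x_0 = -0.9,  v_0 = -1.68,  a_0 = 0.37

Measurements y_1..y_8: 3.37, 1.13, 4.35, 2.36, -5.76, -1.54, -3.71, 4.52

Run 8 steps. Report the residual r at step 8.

step 1: x_pred=-1.7236  r=5.0936  x^+=0.3291  v^+=2.0191  a^+=4.9286
step 2: x_pred=2.0454  r=-0.9154  x^+=1.6765  v^+=3.9518  a^+=4.1093
step 3: x_pred=4.2870  r=0.0630  x^+=4.3124  v^+=6.1320  a^+=4.1657
step 4: x_pred=8.0642  r=-5.7042  x^+=5.7654  v^+=4.3710  a^+=-0.9394
step 5: x_pred=7.9113  r=-13.6713  x^+=2.4018  v^+=-5.5297  a^+=-13.1749
step 6: x_pred=-2.2549  r=0.7149  x^+=-1.9668  v^+=-11.8884  a^+=-12.5350
step 7: x_pred=-9.8435  r=6.1335  x^+=-7.3717  v^+=-14.1840  a^+=-7.0457
step 8: x_pred=-15.7000  r=20.2200  x^+=-7.5513  v^+=-3.9271  a^+=11.0505

resid = 20.2200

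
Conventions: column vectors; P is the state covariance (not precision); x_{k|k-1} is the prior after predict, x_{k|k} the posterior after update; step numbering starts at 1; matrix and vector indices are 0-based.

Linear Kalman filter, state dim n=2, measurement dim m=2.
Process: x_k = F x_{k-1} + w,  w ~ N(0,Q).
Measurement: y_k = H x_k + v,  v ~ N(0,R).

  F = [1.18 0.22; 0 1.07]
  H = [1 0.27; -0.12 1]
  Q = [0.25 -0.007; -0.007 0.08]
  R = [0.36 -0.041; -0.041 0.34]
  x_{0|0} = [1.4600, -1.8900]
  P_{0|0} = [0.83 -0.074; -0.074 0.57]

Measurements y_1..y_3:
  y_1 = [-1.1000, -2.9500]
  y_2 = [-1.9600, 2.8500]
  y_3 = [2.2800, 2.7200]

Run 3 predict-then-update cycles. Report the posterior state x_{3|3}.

step 1: x^-=[1.3070, -2.0223]  P^-=[1.3949 0.0337; 0.0337 0.7326]  S=[1.8265 0.0221; 0.0221 1.0846]  K=[0.7704 -0.1389; 0.1187 0.6693]  nu=[-1.8610, -0.7709]  x^+=[-0.0195, -2.7591]  P^+=[0.2947 -0.0434; -0.0434 0.2175]
step 2: x^-=[-0.6301, -2.9523]  P^-=[0.6484 -0.0106; -0.0106 0.3290]  S=[1.0266 -0.0403; -0.0403 0.6809]  K=[0.6251 -0.0929; 0.0954 0.4907]  nu=[-0.5328, 5.7266]  x^+=[-1.4953, -0.1930]  P^+=[0.2366 -0.0288; -0.0288 0.1595]
step 3: x^-=[-1.8069, -0.2065]  P^-=[0.5722 -0.0059; -0.0059 0.2626]  S=[0.9482 -0.0444; -0.0444 0.6122]  K=[0.5982 -0.0783; 0.0890 0.4365]  nu=[4.1427, 2.7096]  x^+=[0.4588, 1.3452]  P^+=[0.2251 -0.0241; -0.0241 0.1419]

x_post = [0.4588, 1.3452]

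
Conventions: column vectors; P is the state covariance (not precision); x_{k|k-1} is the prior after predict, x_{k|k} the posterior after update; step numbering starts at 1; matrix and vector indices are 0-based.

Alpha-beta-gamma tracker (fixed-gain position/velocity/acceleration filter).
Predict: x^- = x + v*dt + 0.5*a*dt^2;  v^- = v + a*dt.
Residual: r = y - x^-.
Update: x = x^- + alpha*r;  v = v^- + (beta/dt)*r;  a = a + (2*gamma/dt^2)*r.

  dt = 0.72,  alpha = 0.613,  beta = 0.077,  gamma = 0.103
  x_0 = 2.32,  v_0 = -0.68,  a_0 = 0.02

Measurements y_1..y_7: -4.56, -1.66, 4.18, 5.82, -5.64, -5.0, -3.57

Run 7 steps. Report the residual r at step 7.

step 1: x_pred=1.8356  r=-6.3956  x^+=-2.0849  v^+=-1.3496  a^+=-2.5215
step 2: x_pred=-3.7102  r=2.0502  x^+=-2.4534  v^+=-2.9458  a^+=-1.7068
step 3: x_pred=-5.0168  r=9.1968  x^+=0.6209  v^+=-3.1911  a^+=1.9478
step 4: x_pred=-1.1719  r=6.9919  x^+=3.1141  v^+=-1.0409  a^+=4.7262
step 5: x_pred=3.5897  r=-9.2297  x^+=-2.0681  v^+=1.3749  a^+=1.0585
step 6: x_pred=-0.8038  r=-4.1962  x^+=-3.3761  v^+=1.6883  a^+=-0.6089
step 7: x_pred=-2.3184  r=-1.2516  x^+=-3.0856  v^+=1.1160  a^+=-1.1063

resid = -1.2516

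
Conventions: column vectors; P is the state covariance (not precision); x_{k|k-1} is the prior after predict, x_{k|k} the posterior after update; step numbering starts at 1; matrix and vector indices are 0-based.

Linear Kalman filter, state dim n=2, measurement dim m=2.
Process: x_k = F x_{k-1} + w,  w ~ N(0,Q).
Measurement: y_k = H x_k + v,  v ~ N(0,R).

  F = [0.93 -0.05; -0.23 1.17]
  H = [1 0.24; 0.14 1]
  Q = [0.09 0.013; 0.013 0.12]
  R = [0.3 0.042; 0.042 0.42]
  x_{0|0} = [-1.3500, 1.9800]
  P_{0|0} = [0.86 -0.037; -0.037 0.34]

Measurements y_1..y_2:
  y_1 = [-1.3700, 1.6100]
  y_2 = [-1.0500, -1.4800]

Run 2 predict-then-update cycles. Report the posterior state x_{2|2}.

step 1: x^-=[-1.3545, 2.6271]  P^-=[0.8381 -0.2315; -0.2315 0.6508]  S=[1.0645 0.0762; 0.0762 1.0224]  K=[0.7471 -0.1674; -0.1147 0.6134]  nu=[-0.6460, -0.8275]  x^+=[-1.6986, 2.1936]  P^+=[0.2343 -0.0717; -0.0717 0.2629]
step 2: x^-=[-1.6894, 2.9572]  P^-=[0.3000 -0.1314; -0.1314 0.5308]  S=[0.5675 0.0756; 0.0756 0.9199]  K=[0.4914 -0.1375; -0.0821 0.5638]  nu=[-0.0703, -4.2007]  x^+=[-1.1462, 0.5947]  P^+=[0.1558 -0.0589; -0.0589 0.2416]

x_post = [-1.1462, 0.5947]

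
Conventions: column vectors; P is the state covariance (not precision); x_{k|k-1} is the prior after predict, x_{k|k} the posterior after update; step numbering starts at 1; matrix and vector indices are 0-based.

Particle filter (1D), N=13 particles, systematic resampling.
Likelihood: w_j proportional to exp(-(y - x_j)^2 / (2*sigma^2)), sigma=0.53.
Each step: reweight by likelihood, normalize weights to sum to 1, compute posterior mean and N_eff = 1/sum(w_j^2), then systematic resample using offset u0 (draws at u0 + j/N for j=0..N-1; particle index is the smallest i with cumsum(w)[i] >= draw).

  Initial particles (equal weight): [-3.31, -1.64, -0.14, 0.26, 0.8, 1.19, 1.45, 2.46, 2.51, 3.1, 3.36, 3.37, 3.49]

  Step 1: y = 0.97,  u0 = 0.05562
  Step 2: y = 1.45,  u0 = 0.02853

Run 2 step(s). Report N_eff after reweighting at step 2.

N_eff = 10.4791

step 1: w=[0.0000, 0.0000, 0.0362, 0.1322, 0.3080, 0.2974, 0.2151, 0.0062, 0.0048, 0.0001, 0.0000, 0.0000, 0.0000]  mean=0.9693  Neff=4.0252  idx=[3, 3, 4, 4, 4, 4, 5, 5, 5, 5, 6, 6, 6]
step 2: w=[0.0094, 0.0094, 0.0549, 0.0549, 0.0549, 0.0549, 0.1032, 0.1032, 0.1032, 0.1032, 0.1164, 0.1164, 0.1164]  mean=1.1778  Neff=10.4791  idx=[2, 3, 4, 6, 6, 7, 8, 9, 9, 10, 11, 11, 12]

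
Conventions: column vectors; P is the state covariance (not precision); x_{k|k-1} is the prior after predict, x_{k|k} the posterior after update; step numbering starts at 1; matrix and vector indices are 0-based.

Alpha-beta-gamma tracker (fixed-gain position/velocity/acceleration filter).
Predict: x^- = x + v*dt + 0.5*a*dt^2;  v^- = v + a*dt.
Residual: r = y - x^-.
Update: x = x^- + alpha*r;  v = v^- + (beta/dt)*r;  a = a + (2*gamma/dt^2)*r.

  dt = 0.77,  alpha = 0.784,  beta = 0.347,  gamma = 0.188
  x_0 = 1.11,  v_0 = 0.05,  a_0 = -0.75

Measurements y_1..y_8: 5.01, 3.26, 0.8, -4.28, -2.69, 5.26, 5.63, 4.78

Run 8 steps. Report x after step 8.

x_post = 6.2491

step 1: x_pred=0.9262  r=4.0838  x^+=4.1279  v^+=1.3129  a^+=1.8399
step 2: x_pred=5.6842  r=-2.4242  x^+=3.7836  v^+=1.6371  a^+=0.3025
step 3: x_pred=5.1339  r=-4.3339  x^+=1.7361  v^+=-0.0831  a^+=-2.4459
step 4: x_pred=0.9471  r=-5.2271  x^+=-3.1510  v^+=-4.3220  a^+=-5.7608
step 5: x_pred=-8.1867  r=5.4967  x^+=-3.8773  v^+=-6.2807  a^+=-2.2749
step 6: x_pred=-9.3879  r=14.6479  x^+=2.0961  v^+=-1.4314  a^+=7.0143
step 7: x_pred=3.0733  r=2.5567  x^+=5.0777  v^+=5.1218  a^+=8.6357
step 8: x_pred=11.5816  r=-6.8016  x^+=6.2491  v^+=8.7062  a^+=4.3223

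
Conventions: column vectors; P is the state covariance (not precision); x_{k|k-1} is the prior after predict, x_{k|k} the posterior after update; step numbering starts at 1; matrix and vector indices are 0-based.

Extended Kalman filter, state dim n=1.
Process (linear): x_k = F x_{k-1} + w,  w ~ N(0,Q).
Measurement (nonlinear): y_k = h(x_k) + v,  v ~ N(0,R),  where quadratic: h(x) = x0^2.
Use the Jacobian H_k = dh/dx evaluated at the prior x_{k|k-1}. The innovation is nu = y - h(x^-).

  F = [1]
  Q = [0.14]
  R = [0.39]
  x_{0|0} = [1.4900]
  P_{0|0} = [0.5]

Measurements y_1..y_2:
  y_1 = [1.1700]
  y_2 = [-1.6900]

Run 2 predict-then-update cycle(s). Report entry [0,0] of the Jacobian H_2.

step 1: x^-=[1.4900]  P^-=[0.6400]  H_jac=[2.9800]  S=[6.0735]  K=[0.3140]  nu=[-1.0501]  x^+=[1.1602]  P^+=[0.0411]
step 2: x^-=[1.1602]  P^-=[0.1811]  H_jac=[2.3205]  S=[1.3651]  K=[0.3078]  nu=[-3.0362]  x^+=[0.2256]  P^+=[0.0517]

H_jac[0,0] = 2.3205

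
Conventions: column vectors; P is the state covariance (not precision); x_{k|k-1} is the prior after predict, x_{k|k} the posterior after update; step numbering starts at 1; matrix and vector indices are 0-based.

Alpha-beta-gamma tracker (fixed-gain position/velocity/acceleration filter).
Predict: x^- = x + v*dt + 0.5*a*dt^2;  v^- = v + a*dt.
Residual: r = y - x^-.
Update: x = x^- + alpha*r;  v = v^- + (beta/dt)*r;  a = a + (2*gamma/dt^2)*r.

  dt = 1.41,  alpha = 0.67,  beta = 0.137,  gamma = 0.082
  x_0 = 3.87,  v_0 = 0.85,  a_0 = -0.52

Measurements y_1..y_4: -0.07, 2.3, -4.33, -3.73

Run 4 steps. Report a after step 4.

step 1: x_pred=4.5516  r=-4.6216  x^+=1.4551  v^+=-0.3322  a^+=-0.9012
step 2: x_pred=0.0908  r=2.2092  x^+=1.5710  v^+=-1.3883  a^+=-0.7190
step 3: x_pred=-1.1013  r=-3.2287  x^+=-3.2645  v^+=-2.7158  a^+=-0.9853
step 4: x_pred=-8.0733  r=4.3433  x^+=-5.1633  v^+=-3.6831  a^+=-0.6270

a_post = -0.6270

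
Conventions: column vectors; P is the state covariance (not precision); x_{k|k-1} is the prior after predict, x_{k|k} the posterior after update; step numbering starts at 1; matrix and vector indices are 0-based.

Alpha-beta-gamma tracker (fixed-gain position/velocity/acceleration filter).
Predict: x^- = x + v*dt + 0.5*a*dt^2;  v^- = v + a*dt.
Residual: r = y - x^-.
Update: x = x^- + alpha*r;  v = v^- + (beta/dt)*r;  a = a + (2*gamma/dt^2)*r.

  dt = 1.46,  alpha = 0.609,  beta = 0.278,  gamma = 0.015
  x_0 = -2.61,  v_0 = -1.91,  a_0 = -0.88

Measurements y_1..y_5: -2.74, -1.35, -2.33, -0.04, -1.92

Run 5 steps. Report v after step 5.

step 1: x_pred=-6.3365  r=3.5965  x^+=-4.1462  v^+=-2.5100  a^+=-0.8294
step 2: x_pred=-8.6948  r=7.3448  x^+=-4.2218  v^+=-2.3224  a^+=-0.7260
step 3: x_pred=-8.3862  r=6.0562  x^+=-4.6980  v^+=-2.2292  a^+=-0.6408
step 4: x_pred=-8.6355  r=8.5955  x^+=-3.4008  v^+=-1.5280  a^+=-0.5198
step 5: x_pred=-6.1858  r=4.2658  x^+=-3.5879  v^+=-1.4747  a^+=-0.4598

v_post = -1.4747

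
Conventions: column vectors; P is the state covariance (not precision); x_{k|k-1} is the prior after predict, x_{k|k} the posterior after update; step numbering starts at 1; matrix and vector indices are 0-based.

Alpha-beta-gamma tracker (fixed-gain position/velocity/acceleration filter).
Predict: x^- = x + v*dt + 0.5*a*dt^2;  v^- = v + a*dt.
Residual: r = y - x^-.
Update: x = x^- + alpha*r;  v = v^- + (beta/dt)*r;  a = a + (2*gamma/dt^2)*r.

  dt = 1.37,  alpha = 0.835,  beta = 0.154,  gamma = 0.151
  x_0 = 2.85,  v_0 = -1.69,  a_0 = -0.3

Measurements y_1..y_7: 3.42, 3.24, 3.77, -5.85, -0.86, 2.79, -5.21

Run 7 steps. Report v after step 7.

v_post = 0.1747

step 1: x_pred=0.2532  r=3.1668  x^+=2.8975  v^+=-1.7450  a^+=0.2096
step 2: x_pred=0.7035  r=2.5365  x^+=2.8215  v^+=-1.1728  a^+=0.6177
step 3: x_pred=1.7944  r=1.9756  x^+=3.4440  v^+=-0.1045  a^+=0.9356
step 4: x_pred=4.1789  r=-10.0289  x^+=-4.1952  v^+=0.0499  a^+=-0.6781
step 5: x_pred=-4.7632  r=3.9032  x^+=-1.5040  v^+=-0.4403  a^+=-0.0501
step 6: x_pred=-2.1543  r=4.9443  x^+=1.9742  v^+=0.0469  a^+=0.7455
step 7: x_pred=2.7380  r=-7.9480  x^+=-3.8986  v^+=0.1747  a^+=-0.5334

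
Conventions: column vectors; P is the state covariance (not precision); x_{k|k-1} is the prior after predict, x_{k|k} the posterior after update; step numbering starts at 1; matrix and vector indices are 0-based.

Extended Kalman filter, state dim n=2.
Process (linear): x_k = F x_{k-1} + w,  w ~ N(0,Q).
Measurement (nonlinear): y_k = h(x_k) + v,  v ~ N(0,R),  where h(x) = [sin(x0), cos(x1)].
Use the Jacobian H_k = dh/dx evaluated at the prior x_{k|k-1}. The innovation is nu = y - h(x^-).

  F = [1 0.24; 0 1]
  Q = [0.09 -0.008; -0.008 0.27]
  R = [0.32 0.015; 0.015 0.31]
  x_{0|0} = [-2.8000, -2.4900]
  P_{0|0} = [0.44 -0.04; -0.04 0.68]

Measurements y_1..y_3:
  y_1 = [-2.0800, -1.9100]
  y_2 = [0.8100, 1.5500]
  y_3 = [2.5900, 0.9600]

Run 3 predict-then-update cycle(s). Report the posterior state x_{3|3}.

x_post = [-5.0655, -5.4047]

step 1: x^-=[-3.3976, -2.4900]  P^-=[0.5500 0.1152; 0.1152 0.9500]  H_jac=[-0.9674 0.0000; 0.0000 0.6065]  S=[0.8347 -0.0526; -0.0526 0.6594]  K=[-0.6339 0.0554; -0.0789 0.8674]  nu=[-2.3332, -1.1149]  x^+=[-1.9803, -3.2731]  P^+=[0.2088 0.0126; 0.0126 0.4415]
step 2: x^-=[-2.7658, -3.2731]  P^-=[0.3303 0.1106; 0.1106 0.7115]  H_jac=[-0.9302 0.0000; 0.0000 -0.1311]  S=[0.6058 0.0285; 0.0285 0.3222]  K=[-0.5072 -0.0002; -0.1568 -0.2756]  nu=[1.1770, 2.5414]  x^+=[-3.3632, -4.1581]  P^+=[0.1745 0.0584; 0.0584 0.6696]
step 3: x^-=[-4.3611, -4.1581]  P^-=[0.3311 0.2111; 0.2111 0.9396]  H_jac=[-0.3441 0.0000; 0.0000 -0.8503]  S=[0.3592 0.0768; 0.0768 0.9893]  K=[-0.2831 -0.1595; -0.0301 -0.8052]  nu=[1.6511, 1.4864]  x^+=[-5.0655, -5.4047]  P^+=[0.2702 0.0631; 0.0631 0.2941]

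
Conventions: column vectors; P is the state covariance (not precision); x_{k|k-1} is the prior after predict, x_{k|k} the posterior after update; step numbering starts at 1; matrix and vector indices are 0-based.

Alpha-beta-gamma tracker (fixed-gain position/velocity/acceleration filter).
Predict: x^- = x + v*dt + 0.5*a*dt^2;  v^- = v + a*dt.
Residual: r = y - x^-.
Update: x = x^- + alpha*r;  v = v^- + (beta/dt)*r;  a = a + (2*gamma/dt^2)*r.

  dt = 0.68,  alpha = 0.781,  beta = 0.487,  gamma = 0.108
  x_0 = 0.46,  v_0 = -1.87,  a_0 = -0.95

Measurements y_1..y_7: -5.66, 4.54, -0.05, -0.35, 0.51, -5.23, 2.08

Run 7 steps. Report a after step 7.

a_post = 1.3995

step 1: x_pred=-1.0312  r=-4.6288  x^+=-4.6463  v^+=-5.8310  a^+=-3.1122
step 2: x_pred=-9.3309  r=13.8709  x^+=1.5023  v^+=1.9867  a^+=3.3673
step 3: x_pred=3.6317  r=-3.6817  x^+=0.7563  v^+=1.6397  a^+=1.6474
step 4: x_pred=2.2522  r=-2.6022  x^+=0.2199  v^+=0.8963  a^+=0.4319
step 5: x_pred=0.9292  r=-0.4192  x^+=0.6018  v^+=0.8898  a^+=0.2361
step 6: x_pred=1.2614  r=-6.4914  x^+=-3.8084  v^+=-3.5987  a^+=-2.7963
step 7: x_pred=-6.9020  r=8.9820  x^+=0.1129  v^+=0.9325  a^+=1.3995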